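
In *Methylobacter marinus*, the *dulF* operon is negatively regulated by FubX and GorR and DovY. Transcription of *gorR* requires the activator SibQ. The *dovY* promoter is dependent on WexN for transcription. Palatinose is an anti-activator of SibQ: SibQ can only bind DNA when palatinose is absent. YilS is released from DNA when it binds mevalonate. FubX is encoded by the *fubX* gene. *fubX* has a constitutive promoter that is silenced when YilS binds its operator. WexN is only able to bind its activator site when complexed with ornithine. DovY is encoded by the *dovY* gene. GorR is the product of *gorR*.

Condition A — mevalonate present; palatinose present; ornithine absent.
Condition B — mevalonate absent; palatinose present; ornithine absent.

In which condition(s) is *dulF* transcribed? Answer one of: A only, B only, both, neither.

B only

Condition A:
Mevalonate is present, so YilS is inactive.
With no repressor bound, *fubX* is transcribed.
So FubX is produced and active.
Palatinose is present, so SibQ is inactive.
Required activator SibQ is absent, so *gorR* is not transcribed.
So GorR is not produced.
Ornithine is absent, so WexN is inactive.
Required activator WexN is absent, so *dovY* is not transcribed.
So DovY is not produced.
With repressor FubX bound, *dulF* is not transcribed.
→ *dulF* is OFF in A.
Condition B:
Mevalonate is absent, so YilS is active.
With repressor YilS bound, *fubX* is not transcribed.
So FubX is not produced.
Palatinose is present, so SibQ is inactive.
Required activator SibQ is absent, so *gorR* is not transcribed.
So GorR is not produced.
Ornithine is absent, so WexN is inactive.
Required activator WexN is absent, so *dovY* is not transcribed.
So DovY is not produced.
With no repressor bound, *dulF* is transcribed.
→ *dulF* is ON in B.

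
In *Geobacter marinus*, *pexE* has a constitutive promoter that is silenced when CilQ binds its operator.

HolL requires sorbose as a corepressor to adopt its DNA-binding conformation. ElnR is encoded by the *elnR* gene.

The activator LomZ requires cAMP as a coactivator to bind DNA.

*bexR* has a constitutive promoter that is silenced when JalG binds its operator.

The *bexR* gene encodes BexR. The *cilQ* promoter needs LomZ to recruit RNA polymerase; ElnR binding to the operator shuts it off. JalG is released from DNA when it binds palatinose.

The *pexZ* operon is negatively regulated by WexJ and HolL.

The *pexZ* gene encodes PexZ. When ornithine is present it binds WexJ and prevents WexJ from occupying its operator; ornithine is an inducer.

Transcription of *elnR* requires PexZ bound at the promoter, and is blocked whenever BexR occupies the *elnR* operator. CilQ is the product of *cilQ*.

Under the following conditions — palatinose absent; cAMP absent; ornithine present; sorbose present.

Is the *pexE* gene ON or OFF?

Palatinose is absent, so JalG is active.
With repressor JalG bound, *bexR* is not transcribed.
So BexR is not produced.
Ornithine is present, so WexJ is inactive.
Sorbose is present, so HolL is active.
With repressor HolL bound, *pexZ* is not transcribed.
So PexZ is not produced.
Required activator PexZ is absent, so *elnR* is not transcribed.
So ElnR is not produced.
cAMP is absent, so LomZ is inactive.
Required activator LomZ is absent, so *cilQ* is not transcribed.
So CilQ is not produced.
With no repressor bound, *pexE* is transcribed.

ON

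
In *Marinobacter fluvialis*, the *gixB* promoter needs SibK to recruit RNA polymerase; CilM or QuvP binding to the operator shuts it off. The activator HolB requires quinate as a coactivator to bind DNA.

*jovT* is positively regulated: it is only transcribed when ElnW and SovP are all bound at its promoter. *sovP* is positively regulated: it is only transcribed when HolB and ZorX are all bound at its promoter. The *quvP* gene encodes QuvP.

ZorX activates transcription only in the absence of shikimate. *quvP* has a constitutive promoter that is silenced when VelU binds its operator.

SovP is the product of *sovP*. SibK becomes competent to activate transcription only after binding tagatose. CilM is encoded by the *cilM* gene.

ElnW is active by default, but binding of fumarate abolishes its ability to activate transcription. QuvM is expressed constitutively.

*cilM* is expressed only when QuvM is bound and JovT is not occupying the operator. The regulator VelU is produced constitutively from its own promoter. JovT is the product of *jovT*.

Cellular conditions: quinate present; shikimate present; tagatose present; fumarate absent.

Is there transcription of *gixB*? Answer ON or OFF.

OFF

Tagatose is present, so SibK is active.
Fumarate is absent, so ElnW is active.
Quinate is present, so HolB is active.
Shikimate is present, so ZorX is inactive.
Required activator ZorX is absent, so *sovP* is not transcribed.
So SovP is not produced.
Required activator SovP is absent, so *jovT* is not transcribed.
So JovT is not produced.
QuvM is produced constitutively and is active.
No repressor is bound and QuvM is active, so *cilM* is transcribed.
So CilM is produced and active.
VelU is produced constitutively and is active.
With repressor VelU bound, *quvP* is not transcribed.
So QuvP is not produced.
With repressor CilM bound, *gixB* is not transcribed.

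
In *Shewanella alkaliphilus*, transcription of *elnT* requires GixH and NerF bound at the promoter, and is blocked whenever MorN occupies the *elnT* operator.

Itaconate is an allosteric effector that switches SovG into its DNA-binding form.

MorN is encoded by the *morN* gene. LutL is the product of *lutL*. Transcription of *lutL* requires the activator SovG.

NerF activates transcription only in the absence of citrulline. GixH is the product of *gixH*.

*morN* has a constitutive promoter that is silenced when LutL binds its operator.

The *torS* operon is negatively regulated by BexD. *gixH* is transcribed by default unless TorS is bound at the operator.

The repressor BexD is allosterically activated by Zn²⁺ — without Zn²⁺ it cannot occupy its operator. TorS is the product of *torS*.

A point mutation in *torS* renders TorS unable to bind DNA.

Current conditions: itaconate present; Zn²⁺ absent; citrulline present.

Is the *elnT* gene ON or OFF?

OFF

TorS is non-functional in this strain, so it has no effect.
With no repressor bound, *gixH* is transcribed.
So GixH is produced and active.
Itaconate is present, so SovG is active.
No repressor is bound and SovG is active, so *lutL* is transcribed.
So LutL is produced and active.
With repressor LutL bound, *morN* is not transcribed.
So MorN is not produced.
Citrulline is present, so NerF is inactive.
Required activator NerF is absent, so *elnT* is not transcribed.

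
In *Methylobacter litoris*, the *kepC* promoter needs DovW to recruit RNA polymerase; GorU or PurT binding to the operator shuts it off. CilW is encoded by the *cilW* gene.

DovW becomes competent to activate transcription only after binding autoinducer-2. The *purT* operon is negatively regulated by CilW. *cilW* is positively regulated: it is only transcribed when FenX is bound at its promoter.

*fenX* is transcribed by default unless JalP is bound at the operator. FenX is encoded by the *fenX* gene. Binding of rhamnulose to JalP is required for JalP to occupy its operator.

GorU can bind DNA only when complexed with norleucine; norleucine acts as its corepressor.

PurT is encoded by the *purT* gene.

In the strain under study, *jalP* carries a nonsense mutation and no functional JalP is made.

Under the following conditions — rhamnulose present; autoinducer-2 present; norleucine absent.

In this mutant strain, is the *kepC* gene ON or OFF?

Autoinducer-2 is present, so DovW is active.
Norleucine is absent, so GorU is inactive.
JalP is non-functional in this strain, so it has no effect.
With no repressor bound, *fenX* is transcribed.
So FenX is produced and active.
No repressor is bound and FenX is active, so *cilW* is transcribed.
So CilW is produced and active.
With repressor CilW bound, *purT* is not transcribed.
So PurT is not produced.
No repressor is bound and DovW is active, so *kepC* is transcribed.

ON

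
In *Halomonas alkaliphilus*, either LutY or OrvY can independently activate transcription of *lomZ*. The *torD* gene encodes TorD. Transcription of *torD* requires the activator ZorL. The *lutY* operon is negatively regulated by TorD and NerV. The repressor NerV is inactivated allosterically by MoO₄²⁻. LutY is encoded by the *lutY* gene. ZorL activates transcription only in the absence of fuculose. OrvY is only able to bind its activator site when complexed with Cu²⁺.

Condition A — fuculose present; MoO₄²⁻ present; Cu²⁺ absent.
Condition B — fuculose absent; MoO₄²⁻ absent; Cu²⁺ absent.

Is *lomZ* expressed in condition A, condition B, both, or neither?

Condition A:
Fuculose is present, so ZorL is inactive.
Required activator ZorL is absent, so *torD* is not transcribed.
So TorD is not produced.
MoO₄²⁻ is present, so NerV is inactive.
With no repressor bound, *lutY* is transcribed.
So LutY is produced and active.
Cu²⁺ is absent, so OrvY is inactive.
Activator LutY is present, so *lomZ* is transcribed.
→ *lomZ* is ON in A.
Condition B:
Fuculose is absent, so ZorL is active.
No repressor is bound and ZorL is active, so *torD* is transcribed.
So TorD is produced and active.
MoO₄²⁻ is absent, so NerV is active.
With repressor TorD bound, *lutY* is not transcribed.
So LutY is not produced.
Cu²⁺ is absent, so OrvY is inactive.
No activator is available at the *lomZ* promoter, so *lomZ* is not transcribed.
→ *lomZ* is OFF in B.

A only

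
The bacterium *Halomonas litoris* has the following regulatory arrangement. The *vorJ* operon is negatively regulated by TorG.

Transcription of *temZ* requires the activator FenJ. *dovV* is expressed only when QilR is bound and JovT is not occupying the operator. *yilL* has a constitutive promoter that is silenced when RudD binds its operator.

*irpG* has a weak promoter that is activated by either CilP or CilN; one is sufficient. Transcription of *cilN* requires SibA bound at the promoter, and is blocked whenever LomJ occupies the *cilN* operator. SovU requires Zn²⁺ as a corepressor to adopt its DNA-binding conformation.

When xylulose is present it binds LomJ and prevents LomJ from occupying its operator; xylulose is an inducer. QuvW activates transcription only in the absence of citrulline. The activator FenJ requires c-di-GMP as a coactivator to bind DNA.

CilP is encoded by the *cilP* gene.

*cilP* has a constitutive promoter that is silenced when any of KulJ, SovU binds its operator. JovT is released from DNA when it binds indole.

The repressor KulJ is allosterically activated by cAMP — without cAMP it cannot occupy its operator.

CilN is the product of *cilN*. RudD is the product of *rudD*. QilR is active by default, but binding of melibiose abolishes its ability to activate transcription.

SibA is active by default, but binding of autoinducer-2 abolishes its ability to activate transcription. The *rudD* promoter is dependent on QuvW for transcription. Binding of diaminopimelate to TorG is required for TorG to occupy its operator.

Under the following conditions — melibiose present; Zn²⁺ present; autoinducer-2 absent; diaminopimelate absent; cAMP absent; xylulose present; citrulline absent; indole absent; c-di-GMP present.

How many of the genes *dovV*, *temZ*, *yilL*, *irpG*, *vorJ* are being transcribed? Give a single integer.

Melibiose is present, so QilR is inactive.
Indole is absent, so JovT is active.
With repressor JovT bound, *dovV* is not transcribed.
→ *dovV* is OFF.
c-di-GMP is present, so FenJ is active.
No repressor is bound and FenJ is active, so *temZ* is transcribed.
→ *temZ* is ON.
Citrulline is absent, so QuvW is active.
No repressor is bound and QuvW is active, so *rudD* is transcribed.
So RudD is produced and active.
With repressor RudD bound, *yilL* is not transcribed.
→ *yilL* is OFF.
cAMP is absent, so KulJ is inactive.
Zn²⁺ is present, so SovU is active.
With repressor SovU bound, *cilP* is not transcribed.
So CilP is not produced.
Autoinducer-2 is absent, so SibA is active.
Xylulose is present, so LomJ is inactive.
No repressor is bound and SibA is active, so *cilN* is transcribed.
So CilN is produced and active.
Activator CilN is present, so *irpG* is transcribed.
→ *irpG* is ON.
Diaminopimelate is absent, so TorG is inactive.
With no repressor bound, *vorJ* is transcribed.
→ *vorJ* is ON.
3 of the 5 genes are transcribed.

3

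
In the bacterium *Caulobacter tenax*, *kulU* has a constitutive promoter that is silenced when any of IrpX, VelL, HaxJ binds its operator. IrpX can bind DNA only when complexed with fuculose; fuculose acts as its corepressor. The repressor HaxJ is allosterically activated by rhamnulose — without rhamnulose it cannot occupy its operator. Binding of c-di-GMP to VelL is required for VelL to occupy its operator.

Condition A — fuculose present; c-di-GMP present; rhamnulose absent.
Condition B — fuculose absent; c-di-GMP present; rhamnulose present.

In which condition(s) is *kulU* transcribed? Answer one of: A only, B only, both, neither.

Condition A:
Fuculose is present, so IrpX is active.
c-di-GMP is present, so VelL is active.
Rhamnulose is absent, so HaxJ is inactive.
With repressor IrpX bound, *kulU* is not transcribed.
→ *kulU* is OFF in A.
Condition B:
Fuculose is absent, so IrpX is inactive.
c-di-GMP is present, so VelL is active.
Rhamnulose is present, so HaxJ is active.
With repressor VelL bound, *kulU* is not transcribed.
→ *kulU* is OFF in B.

neither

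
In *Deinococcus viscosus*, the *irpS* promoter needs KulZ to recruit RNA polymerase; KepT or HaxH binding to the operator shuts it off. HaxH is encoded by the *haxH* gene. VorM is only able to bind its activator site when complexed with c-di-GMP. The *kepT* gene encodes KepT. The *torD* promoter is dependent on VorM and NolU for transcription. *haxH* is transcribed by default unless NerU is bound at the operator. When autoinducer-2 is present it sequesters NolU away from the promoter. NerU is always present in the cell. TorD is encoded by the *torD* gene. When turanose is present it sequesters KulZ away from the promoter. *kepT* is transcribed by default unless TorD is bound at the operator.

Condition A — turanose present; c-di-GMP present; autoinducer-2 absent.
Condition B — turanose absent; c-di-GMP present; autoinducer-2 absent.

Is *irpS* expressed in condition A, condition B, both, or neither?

B only

Condition A:
Turanose is present, so KulZ is inactive.
c-di-GMP is present, so VorM is active.
Autoinducer-2 is absent, so NolU is active.
No repressor is bound and VorM and NolU are active, so *torD* is transcribed.
So TorD is produced and active.
With repressor TorD bound, *kepT* is not transcribed.
So KepT is not produced.
NerU is produced constitutively and is active.
With repressor NerU bound, *haxH* is not transcribed.
So HaxH is not produced.
Required activator KulZ is absent, so *irpS* is not transcribed.
→ *irpS* is OFF in A.
Condition B:
Turanose is absent, so KulZ is active.
c-di-GMP is present, so VorM is active.
Autoinducer-2 is absent, so NolU is active.
No repressor is bound and VorM and NolU are active, so *torD* is transcribed.
So TorD is produced and active.
With repressor TorD bound, *kepT* is not transcribed.
So KepT is not produced.
NerU is produced constitutively and is active.
With repressor NerU bound, *haxH* is not transcribed.
So HaxH is not produced.
No repressor is bound and KulZ is active, so *irpS* is transcribed.
→ *irpS* is ON in B.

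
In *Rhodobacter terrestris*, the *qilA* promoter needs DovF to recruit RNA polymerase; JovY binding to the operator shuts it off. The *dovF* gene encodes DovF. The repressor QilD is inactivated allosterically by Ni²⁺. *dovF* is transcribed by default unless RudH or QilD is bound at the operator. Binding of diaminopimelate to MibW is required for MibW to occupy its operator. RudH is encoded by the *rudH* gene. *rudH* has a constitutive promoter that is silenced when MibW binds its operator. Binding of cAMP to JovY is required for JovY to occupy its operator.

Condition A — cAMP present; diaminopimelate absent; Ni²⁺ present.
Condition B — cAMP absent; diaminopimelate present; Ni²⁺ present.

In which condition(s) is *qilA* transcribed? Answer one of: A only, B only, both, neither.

Condition A:
cAMP is present, so JovY is active.
Diaminopimelate is absent, so MibW is inactive.
With no repressor bound, *rudH* is transcribed.
So RudH is produced and active.
Ni²⁺ is present, so QilD is inactive.
With repressor RudH bound, *dovF* is not transcribed.
So DovF is not produced.
With repressor JovY bound, *qilA* is not transcribed.
→ *qilA* is OFF in A.
Condition B:
cAMP is absent, so JovY is inactive.
Diaminopimelate is present, so MibW is active.
With repressor MibW bound, *rudH* is not transcribed.
So RudH is not produced.
Ni²⁺ is present, so QilD is inactive.
With no repressor bound, *dovF* is transcribed.
So DovF is produced and active.
No repressor is bound and DovF is active, so *qilA* is transcribed.
→ *qilA* is ON in B.

B only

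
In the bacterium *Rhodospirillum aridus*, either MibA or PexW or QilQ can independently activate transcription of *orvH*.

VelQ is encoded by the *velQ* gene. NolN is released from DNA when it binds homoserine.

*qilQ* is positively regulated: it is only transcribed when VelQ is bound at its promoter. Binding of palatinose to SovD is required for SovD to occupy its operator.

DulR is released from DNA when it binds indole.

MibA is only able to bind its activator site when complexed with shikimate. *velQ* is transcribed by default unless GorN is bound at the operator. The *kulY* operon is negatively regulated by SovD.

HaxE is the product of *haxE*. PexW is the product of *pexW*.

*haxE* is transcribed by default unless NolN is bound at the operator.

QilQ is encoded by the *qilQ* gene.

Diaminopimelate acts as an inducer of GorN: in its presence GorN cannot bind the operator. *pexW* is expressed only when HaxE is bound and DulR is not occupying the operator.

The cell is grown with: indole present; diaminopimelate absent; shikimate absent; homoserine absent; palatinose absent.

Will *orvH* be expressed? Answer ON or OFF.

OFF

Shikimate is absent, so MibA is inactive.
Homoserine is absent, so NolN is active.
With repressor NolN bound, *haxE* is not transcribed.
So HaxE is not produced.
Indole is present, so DulR is inactive.
Required activator HaxE is absent, so *pexW* is not transcribed.
So PexW is not produced.
Diaminopimelate is absent, so GorN is active.
With repressor GorN bound, *velQ* is not transcribed.
So VelQ is not produced.
Required activator VelQ is absent, so *qilQ* is not transcribed.
So QilQ is not produced.
No activator is available at the *orvH* promoter, so *orvH* is not transcribed.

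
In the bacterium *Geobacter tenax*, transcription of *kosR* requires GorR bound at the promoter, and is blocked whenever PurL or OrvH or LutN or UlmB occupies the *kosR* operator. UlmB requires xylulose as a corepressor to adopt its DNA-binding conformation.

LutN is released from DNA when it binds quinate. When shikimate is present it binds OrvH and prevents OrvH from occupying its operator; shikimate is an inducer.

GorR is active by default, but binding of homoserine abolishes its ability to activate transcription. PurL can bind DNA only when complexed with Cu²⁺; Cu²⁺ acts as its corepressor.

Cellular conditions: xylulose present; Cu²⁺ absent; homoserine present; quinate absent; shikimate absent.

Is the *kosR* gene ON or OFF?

Homoserine is present, so GorR is inactive.
Cu²⁺ is absent, so PurL is inactive.
Shikimate is absent, so OrvH is active.
Quinate is absent, so LutN is active.
Xylulose is present, so UlmB is active.
With repressor OrvH bound, *kosR* is not transcribed.

OFF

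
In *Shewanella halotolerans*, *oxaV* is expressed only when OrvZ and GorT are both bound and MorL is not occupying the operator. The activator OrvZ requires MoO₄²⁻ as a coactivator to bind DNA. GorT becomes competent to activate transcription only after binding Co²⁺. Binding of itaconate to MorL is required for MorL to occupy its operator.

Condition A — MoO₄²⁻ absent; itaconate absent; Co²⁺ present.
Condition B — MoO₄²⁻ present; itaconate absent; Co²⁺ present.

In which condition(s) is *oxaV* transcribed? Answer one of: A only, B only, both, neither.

Condition A:
MoO₄²⁻ is absent, so OrvZ is inactive.
Itaconate is absent, so MorL is inactive.
Co²⁺ is present, so GorT is active.
Required activator OrvZ is absent, so *oxaV* is not transcribed.
→ *oxaV* is OFF in A.
Condition B:
MoO₄²⁻ is present, so OrvZ is active.
Itaconate is absent, so MorL is inactive.
Co²⁺ is present, so GorT is active.
No repressor is bound and OrvZ and GorT are active, so *oxaV* is transcribed.
→ *oxaV* is ON in B.

B only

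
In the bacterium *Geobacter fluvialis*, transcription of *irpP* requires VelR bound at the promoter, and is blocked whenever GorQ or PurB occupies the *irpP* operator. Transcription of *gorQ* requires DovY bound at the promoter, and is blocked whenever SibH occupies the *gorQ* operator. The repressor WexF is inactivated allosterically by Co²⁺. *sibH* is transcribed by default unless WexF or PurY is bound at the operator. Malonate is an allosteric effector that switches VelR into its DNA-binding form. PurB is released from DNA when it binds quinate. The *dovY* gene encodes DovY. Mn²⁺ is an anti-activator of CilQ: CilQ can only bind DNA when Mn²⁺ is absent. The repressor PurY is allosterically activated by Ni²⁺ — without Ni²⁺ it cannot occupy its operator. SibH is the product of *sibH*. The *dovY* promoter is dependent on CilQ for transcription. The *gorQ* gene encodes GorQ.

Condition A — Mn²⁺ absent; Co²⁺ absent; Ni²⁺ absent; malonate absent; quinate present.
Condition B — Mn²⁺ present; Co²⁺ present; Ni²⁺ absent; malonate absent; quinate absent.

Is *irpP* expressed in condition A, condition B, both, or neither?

Condition A:
Mn²⁺ is absent, so CilQ is active.
No repressor is bound and CilQ is active, so *dovY* is transcribed.
So DovY is produced and active.
Co²⁺ is absent, so WexF is active.
Ni²⁺ is absent, so PurY is inactive.
With repressor WexF bound, *sibH* is not transcribed.
So SibH is not produced.
No repressor is bound and DovY is active, so *gorQ* is transcribed.
So GorQ is produced and active.
Malonate is absent, so VelR is inactive.
Quinate is present, so PurB is inactive.
With repressor GorQ bound, *irpP* is not transcribed.
→ *irpP* is OFF in A.
Condition B:
Mn²⁺ is present, so CilQ is inactive.
Required activator CilQ is absent, so *dovY* is not transcribed.
So DovY is not produced.
Co²⁺ is present, so WexF is inactive.
Ni²⁺ is absent, so PurY is inactive.
With no repressor bound, *sibH* is transcribed.
So SibH is produced and active.
With repressor SibH bound, *gorQ* is not transcribed.
So GorQ is not produced.
Malonate is absent, so VelR is inactive.
Quinate is absent, so PurB is active.
With repressor PurB bound, *irpP* is not transcribed.
→ *irpP* is OFF in B.

neither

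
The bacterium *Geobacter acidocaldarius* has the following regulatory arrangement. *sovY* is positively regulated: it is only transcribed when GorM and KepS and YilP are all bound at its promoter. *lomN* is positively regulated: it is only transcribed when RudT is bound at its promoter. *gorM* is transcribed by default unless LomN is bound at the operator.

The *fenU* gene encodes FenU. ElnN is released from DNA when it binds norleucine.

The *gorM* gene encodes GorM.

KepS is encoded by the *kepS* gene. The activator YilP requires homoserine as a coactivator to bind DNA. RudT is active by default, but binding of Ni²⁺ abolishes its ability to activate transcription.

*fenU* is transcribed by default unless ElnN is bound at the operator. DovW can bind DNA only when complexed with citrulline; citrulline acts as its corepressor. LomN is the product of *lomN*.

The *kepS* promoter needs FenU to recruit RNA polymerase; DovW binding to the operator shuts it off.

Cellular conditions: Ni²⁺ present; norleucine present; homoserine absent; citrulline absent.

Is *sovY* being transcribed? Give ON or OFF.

OFF

Ni²⁺ is present, so RudT is inactive.
Required activator RudT is absent, so *lomN* is not transcribed.
So LomN is not produced.
With no repressor bound, *gorM* is transcribed.
So GorM is produced and active.
Norleucine is present, so ElnN is inactive.
With no repressor bound, *fenU* is transcribed.
So FenU is produced and active.
Citrulline is absent, so DovW is inactive.
No repressor is bound and FenU is active, so *kepS* is transcribed.
So KepS is produced and active.
Homoserine is absent, so YilP is inactive.
Required activator YilP is absent, so *sovY* is not transcribed.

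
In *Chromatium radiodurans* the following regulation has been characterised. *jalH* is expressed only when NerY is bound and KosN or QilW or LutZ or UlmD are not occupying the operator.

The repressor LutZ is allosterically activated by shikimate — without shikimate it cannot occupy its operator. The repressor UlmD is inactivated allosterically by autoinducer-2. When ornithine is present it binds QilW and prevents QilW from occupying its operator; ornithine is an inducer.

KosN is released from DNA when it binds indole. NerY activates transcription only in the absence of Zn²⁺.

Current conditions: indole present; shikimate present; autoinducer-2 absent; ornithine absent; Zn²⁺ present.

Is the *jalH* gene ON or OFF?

OFF

Indole is present, so KosN is inactive.
Zn²⁺ is present, so NerY is inactive.
Ornithine is absent, so QilW is active.
Shikimate is present, so LutZ is active.
Autoinducer-2 is absent, so UlmD is active.
With repressor QilW bound, *jalH* is not transcribed.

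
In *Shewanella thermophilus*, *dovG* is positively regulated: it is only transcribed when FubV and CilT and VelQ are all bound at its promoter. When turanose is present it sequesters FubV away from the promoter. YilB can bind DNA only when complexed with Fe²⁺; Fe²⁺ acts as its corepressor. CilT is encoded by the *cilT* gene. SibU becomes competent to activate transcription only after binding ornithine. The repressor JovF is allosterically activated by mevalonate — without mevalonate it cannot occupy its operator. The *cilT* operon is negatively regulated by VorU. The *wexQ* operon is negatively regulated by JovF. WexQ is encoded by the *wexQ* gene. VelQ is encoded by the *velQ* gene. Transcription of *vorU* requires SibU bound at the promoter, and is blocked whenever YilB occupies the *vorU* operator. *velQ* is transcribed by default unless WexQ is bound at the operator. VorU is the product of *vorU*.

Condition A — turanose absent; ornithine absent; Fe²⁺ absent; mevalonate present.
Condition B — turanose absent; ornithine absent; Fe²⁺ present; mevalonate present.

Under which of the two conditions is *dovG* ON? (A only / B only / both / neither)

both

Condition A:
Turanose is absent, so FubV is active.
Ornithine is absent, so SibU is inactive.
Fe²⁺ is absent, so YilB is inactive.
Required activator SibU is absent, so *vorU* is not transcribed.
So VorU is not produced.
With no repressor bound, *cilT* is transcribed.
So CilT is produced and active.
Mevalonate is present, so JovF is active.
With repressor JovF bound, *wexQ* is not transcribed.
So WexQ is not produced.
With no repressor bound, *velQ* is transcribed.
So VelQ is produced and active.
No repressor is bound and FubV and CilT and VelQ are active, so *dovG* is transcribed.
→ *dovG* is ON in A.
Condition B:
Turanose is absent, so FubV is active.
Ornithine is absent, so SibU is inactive.
Fe²⁺ is present, so YilB is active.
With repressor YilB bound, *vorU* is not transcribed.
So VorU is not produced.
With no repressor bound, *cilT* is transcribed.
So CilT is produced and active.
Mevalonate is present, so JovF is active.
With repressor JovF bound, *wexQ* is not transcribed.
So WexQ is not produced.
With no repressor bound, *velQ* is transcribed.
So VelQ is produced and active.
No repressor is bound and FubV and CilT and VelQ are active, so *dovG* is transcribed.
→ *dovG* is ON in B.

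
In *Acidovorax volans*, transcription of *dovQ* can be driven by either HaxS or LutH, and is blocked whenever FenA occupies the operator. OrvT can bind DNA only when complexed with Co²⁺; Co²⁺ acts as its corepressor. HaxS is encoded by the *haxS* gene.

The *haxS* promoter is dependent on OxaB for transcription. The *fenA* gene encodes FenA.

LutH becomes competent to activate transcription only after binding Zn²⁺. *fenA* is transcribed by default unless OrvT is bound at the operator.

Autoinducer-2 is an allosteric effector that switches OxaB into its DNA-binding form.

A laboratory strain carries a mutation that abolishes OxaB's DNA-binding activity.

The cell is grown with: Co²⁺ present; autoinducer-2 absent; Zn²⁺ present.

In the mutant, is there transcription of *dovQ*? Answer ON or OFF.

ON

OxaB is non-functional in this strain, so it has no effect.
Required activator OxaB is absent, so *haxS* is not transcribed.
So HaxS is not produced.
Co²⁺ is present, so OrvT is active.
With repressor OrvT bound, *fenA* is not transcribed.
So FenA is not produced.
Zn²⁺ is present, so LutH is active.
Activator LutH is present, so *dovQ* is transcribed.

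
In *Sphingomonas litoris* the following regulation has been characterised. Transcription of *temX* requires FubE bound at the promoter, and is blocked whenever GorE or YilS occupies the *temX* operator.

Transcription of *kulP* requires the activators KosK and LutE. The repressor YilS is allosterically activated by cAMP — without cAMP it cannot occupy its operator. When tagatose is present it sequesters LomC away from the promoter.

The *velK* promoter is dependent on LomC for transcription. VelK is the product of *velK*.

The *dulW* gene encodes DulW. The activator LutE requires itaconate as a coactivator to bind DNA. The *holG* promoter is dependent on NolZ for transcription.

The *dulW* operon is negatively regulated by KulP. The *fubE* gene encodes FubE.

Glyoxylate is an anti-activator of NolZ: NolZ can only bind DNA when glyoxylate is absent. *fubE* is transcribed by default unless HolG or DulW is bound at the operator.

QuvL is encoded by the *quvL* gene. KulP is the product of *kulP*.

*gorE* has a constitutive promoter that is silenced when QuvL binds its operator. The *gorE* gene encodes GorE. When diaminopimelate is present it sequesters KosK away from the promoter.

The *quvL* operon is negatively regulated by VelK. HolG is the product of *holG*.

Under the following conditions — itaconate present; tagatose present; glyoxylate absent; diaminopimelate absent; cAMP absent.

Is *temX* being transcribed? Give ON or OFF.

OFF

Tagatose is present, so LomC is inactive.
Required activator LomC is absent, so *velK* is not transcribed.
So VelK is not produced.
With no repressor bound, *quvL* is transcribed.
So QuvL is produced and active.
With repressor QuvL bound, *gorE* is not transcribed.
So GorE is not produced.
cAMP is absent, so YilS is inactive.
Glyoxylate is absent, so NolZ is active.
No repressor is bound and NolZ is active, so *holG* is transcribed.
So HolG is produced and active.
Diaminopimelate is absent, so KosK is active.
Itaconate is present, so LutE is active.
No repressor is bound and KosK and LutE are active, so *kulP* is transcribed.
So KulP is produced and active.
With repressor KulP bound, *dulW* is not transcribed.
So DulW is not produced.
With repressor HolG bound, *fubE* is not transcribed.
So FubE is not produced.
Required activator FubE is absent, so *temX* is not transcribed.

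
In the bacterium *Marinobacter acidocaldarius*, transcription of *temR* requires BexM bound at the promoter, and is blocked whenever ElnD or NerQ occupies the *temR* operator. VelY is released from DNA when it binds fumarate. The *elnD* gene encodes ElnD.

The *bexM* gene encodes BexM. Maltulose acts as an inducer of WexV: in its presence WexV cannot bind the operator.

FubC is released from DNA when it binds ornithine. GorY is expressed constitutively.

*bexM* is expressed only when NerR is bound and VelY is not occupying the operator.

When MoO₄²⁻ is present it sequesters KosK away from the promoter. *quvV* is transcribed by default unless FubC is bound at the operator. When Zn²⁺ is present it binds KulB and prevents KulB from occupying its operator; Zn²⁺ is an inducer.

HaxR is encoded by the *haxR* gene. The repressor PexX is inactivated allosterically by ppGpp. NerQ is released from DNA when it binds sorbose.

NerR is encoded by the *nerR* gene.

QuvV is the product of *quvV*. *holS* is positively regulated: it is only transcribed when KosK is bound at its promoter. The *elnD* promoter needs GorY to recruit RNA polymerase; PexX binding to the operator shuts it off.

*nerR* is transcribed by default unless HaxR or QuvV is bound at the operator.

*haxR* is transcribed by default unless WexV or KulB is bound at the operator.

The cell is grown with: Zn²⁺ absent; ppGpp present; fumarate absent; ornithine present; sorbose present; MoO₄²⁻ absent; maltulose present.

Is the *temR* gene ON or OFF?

GorY is produced constitutively and is active.
ppGpp is present, so PexX is inactive.
No repressor is bound and GorY is active, so *elnD* is transcribed.
So ElnD is produced and active.
Maltulose is present, so WexV is inactive.
Zn²⁺ is absent, so KulB is active.
With repressor KulB bound, *haxR* is not transcribed.
So HaxR is not produced.
Ornithine is present, so FubC is inactive.
With no repressor bound, *quvV* is transcribed.
So QuvV is produced and active.
With repressor QuvV bound, *nerR* is not transcribed.
So NerR is not produced.
Fumarate is absent, so VelY is active.
With repressor VelY bound, *bexM* is not transcribed.
So BexM is not produced.
Sorbose is present, so NerQ is inactive.
With repressor ElnD bound, *temR* is not transcribed.

OFF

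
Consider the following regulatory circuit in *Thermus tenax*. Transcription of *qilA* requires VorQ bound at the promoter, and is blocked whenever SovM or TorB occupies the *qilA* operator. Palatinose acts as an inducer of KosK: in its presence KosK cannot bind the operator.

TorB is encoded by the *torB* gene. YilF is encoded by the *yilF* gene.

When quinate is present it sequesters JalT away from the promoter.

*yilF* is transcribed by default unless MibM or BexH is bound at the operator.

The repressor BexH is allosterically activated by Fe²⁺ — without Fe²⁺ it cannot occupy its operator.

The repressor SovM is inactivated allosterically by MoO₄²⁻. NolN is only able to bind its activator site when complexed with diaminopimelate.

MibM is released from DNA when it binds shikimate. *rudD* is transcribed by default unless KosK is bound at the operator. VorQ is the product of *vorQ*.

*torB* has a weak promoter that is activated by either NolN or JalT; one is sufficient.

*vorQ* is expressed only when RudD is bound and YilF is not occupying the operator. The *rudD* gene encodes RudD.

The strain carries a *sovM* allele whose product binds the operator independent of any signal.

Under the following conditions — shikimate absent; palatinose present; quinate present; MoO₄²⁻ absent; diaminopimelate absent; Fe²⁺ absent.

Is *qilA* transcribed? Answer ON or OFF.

OFF

SovM is constitutively active in this strain.
Diaminopimelate is absent, so NolN is inactive.
Quinate is present, so JalT is inactive.
No activator is available at the *torB* promoter, so *torB* is not transcribed.
So TorB is not produced.
Shikimate is absent, so MibM is active.
Fe²⁺ is absent, so BexH is inactive.
With repressor MibM bound, *yilF* is not transcribed.
So YilF is not produced.
Palatinose is present, so KosK is inactive.
With no repressor bound, *rudD* is transcribed.
So RudD is produced and active.
No repressor is bound and RudD is active, so *vorQ* is transcribed.
So VorQ is produced and active.
With repressor SovM bound, *qilA* is not transcribed.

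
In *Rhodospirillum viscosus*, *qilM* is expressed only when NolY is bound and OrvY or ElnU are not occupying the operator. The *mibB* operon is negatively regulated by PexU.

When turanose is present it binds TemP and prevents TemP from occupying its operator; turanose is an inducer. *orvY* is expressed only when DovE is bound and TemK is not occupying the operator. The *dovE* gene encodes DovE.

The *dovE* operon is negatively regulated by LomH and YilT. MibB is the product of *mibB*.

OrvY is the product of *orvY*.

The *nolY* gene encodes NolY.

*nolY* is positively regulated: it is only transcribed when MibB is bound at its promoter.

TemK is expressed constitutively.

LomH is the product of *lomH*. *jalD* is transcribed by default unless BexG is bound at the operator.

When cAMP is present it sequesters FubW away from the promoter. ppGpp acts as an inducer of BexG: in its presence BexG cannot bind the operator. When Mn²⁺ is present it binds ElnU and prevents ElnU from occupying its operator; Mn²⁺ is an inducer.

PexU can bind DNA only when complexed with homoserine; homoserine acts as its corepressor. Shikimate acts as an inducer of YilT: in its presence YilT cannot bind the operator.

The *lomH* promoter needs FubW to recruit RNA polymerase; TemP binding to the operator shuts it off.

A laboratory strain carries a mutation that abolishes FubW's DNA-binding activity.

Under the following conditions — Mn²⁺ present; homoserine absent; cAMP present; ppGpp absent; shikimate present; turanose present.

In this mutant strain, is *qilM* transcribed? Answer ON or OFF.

ON

FubW is non-functional in this strain, so it has no effect.
Turanose is present, so TemP is inactive.
Required activator FubW is absent, so *lomH* is not transcribed.
So LomH is not produced.
Shikimate is present, so YilT is inactive.
With no repressor bound, *dovE* is transcribed.
So DovE is produced and active.
TemK is produced constitutively and is active.
With repressor TemK bound, *orvY* is not transcribed.
So OrvY is not produced.
Mn²⁺ is present, so ElnU is inactive.
Homoserine is absent, so PexU is inactive.
With no repressor bound, *mibB* is transcribed.
So MibB is produced and active.
No repressor is bound and MibB is active, so *nolY* is transcribed.
So NolY is produced and active.
No repressor is bound and NolY is active, so *qilM* is transcribed.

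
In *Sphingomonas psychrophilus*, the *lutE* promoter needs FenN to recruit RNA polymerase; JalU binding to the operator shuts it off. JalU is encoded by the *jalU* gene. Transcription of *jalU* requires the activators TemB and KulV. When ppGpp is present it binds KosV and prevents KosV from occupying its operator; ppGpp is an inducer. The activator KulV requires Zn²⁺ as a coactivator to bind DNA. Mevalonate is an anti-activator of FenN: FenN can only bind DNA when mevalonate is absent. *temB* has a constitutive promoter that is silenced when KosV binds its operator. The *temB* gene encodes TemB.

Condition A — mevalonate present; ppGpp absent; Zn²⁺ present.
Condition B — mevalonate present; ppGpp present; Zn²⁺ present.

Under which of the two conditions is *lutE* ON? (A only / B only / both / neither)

neither

Condition A:
Mevalonate is present, so FenN is inactive.
ppGpp is absent, so KosV is active.
With repressor KosV bound, *temB* is not transcribed.
So TemB is not produced.
Zn²⁺ is present, so KulV is active.
Required activator TemB is absent, so *jalU* is not transcribed.
So JalU is not produced.
Required activator FenN is absent, so *lutE* is not transcribed.
→ *lutE* is OFF in A.
Condition B:
Mevalonate is present, so FenN is inactive.
ppGpp is present, so KosV is inactive.
With no repressor bound, *temB* is transcribed.
So TemB is produced and active.
Zn²⁺ is present, so KulV is active.
No repressor is bound and TemB and KulV are active, so *jalU* is transcribed.
So JalU is produced and active.
With repressor JalU bound, *lutE* is not transcribed.
→ *lutE* is OFF in B.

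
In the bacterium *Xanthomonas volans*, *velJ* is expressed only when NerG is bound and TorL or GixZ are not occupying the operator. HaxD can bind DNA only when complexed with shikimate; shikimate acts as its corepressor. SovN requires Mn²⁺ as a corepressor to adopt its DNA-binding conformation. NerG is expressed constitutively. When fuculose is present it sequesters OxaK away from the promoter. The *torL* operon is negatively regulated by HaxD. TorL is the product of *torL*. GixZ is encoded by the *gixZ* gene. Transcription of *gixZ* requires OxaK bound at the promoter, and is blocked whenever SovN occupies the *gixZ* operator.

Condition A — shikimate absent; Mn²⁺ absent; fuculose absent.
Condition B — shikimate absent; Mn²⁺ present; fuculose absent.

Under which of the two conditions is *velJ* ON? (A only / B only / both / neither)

Condition A:
NerG is produced constitutively and is active.
Shikimate is absent, so HaxD is inactive.
With no repressor bound, *torL* is transcribed.
So TorL is produced and active.
Mn²⁺ is absent, so SovN is inactive.
Fuculose is absent, so OxaK is active.
No repressor is bound and OxaK is active, so *gixZ* is transcribed.
So GixZ is produced and active.
With repressor TorL bound, *velJ* is not transcribed.
→ *velJ* is OFF in A.
Condition B:
NerG is produced constitutively and is active.
Shikimate is absent, so HaxD is inactive.
With no repressor bound, *torL* is transcribed.
So TorL is produced and active.
Mn²⁺ is present, so SovN is active.
Fuculose is absent, so OxaK is active.
With repressor SovN bound, *gixZ* is not transcribed.
So GixZ is not produced.
With repressor TorL bound, *velJ* is not transcribed.
→ *velJ* is OFF in B.

neither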